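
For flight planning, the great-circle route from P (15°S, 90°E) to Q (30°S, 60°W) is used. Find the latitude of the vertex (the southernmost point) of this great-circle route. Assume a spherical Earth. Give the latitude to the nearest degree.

≈ 59°S

The great circle lies in the plane with unit normal n̂ = (p₁ × p₂)/|p₁ × p₂|.
Here n̂_z ≈ -0.520; the vertex latitude is φ_max = arccos|n̂_z| ≈ 58.6°.
Check via Clairaut: cos φ_max = |cos φ₁| · sin C = cos(15.0°)·sin(147.4°) ≈ 0.520, again giving ≈ 58.6°.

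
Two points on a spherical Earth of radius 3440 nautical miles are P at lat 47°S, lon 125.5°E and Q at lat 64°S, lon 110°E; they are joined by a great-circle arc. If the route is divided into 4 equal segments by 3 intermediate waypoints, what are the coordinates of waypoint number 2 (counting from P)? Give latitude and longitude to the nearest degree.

The haversine formula gives a central angle δ ≈ 0.332 rad (19.0°) between the endpoints.
Interpolate at f = 2/4 with slerp weights a = sin((1−f)δ)/sin δ ≈ 0.507, b = sin(fδ)/sin δ ≈ 0.507.
p = a·p₁ + b·p₂ ≈ (-0.277, 0.490, -0.826); φ = arcsin(p_z) ≈ -55.73°, λ = atan2(p_y, p_x) ≈ 119.45°.

≈ lat 56°S, lon 119°E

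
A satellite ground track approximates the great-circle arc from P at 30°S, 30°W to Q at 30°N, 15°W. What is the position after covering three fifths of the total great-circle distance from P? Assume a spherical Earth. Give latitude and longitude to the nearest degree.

≈ 6°N, 21°W

From cos δ = sin φ₁ sin φ₂ + cos φ₁ cos φ₂ cos Δλ, the central angle is δ ≈ 1.076 rad (61.7°).
Interpolate at f = 3/5 with slerp weights a = sin((1−f)δ)/sin δ ≈ 0.474, b = sin(fδ)/sin δ ≈ 0.684.
p = a·p₁ + b·p₂ ≈ (0.928, -0.359, 0.105); φ = arcsin(p_z) ≈ 6.02°, λ = atan2(p_y, p_x) ≈ -21.13°.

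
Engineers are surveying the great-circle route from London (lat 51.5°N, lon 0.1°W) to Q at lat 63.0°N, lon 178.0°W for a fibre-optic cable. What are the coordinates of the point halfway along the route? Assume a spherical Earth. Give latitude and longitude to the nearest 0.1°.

≈ lat 84.2°N, lon 5.7°W

Write both endpoints as unit vectors p₁, p₂ with components (cos φ cos λ, cos φ sin λ, sin φ).
The central angle between the endpoints is δ = arccos(p₁·p₂) ≈ 1.143 rad (65.5°).
Interpolate at f = 1/2 with slerp weights a = sin((1−f)δ)/sin δ ≈ 0.594, b = sin(fδ)/sin δ ≈ 0.594.
p = a·p₁ + b·p₂ ≈ (0.100, -0.010, 0.995); φ = arcsin(p_z) ≈ 84.21°, λ = atan2(p_y, p_x) ≈ -5.73°.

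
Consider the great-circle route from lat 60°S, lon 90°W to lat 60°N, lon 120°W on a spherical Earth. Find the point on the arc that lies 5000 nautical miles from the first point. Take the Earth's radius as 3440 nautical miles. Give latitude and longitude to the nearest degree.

Convert each endpoint to a unit vector on the sphere (x = cos φ cos λ, y = cos φ sin λ, z = sin φ).
The central angle between the endpoints is δ = arccos(p₁·p₂) ≈ 2.134 rad (122.2°). The total great-circle distance is δ·R ≈ 2.134 × 3440 ≈ 7339 nmi, so the target fraction is f = 5000/7339 ≈ 0.681.
Interpolate at f ≈ 0.681 with slerp weights a = sin((1−f)δ)/sin δ ≈ 0.743, b = sin(fδ)/sin δ ≈ 1.174.
p = a·p₁ + b·p₂ ≈ (-0.294, -0.880, 0.373); φ = arcsin(p_z) ≈ 21.90°, λ = atan2(p_y, p_x) ≈ -108.44°.

≈ lat 22°N, lon 108°W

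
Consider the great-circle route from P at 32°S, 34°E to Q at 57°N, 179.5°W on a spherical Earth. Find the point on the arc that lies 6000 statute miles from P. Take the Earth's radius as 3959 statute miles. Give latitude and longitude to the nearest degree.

≈ 43°N, 81°E

The haversine formula gives a central angle δ ≈ 2.549 rad (146.1°) between the endpoints. The total great-circle distance is δ·R ≈ 2.549 × 3959 ≈ 10092 mi, so the target fraction is f = 6000/10092 ≈ 0.595.
Interpolate at f ≈ 0.595 with slerp weights a = sin((1−f)δ)/sin δ ≈ 1.539, b = sin(fδ)/sin δ ≈ 1.788.
p = a·p₁ + b·p₂ ≈ (0.108, 0.721, 0.684); φ = arcsin(p_z) ≈ 43.18°, λ = atan2(p_y, p_x) ≈ 81.49°.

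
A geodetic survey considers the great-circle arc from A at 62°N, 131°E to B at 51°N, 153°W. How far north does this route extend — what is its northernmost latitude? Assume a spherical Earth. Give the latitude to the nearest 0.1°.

≈ 63.9°N

The great circle lies in the plane with unit normal n̂ = (p₁ × p₂)/|p₁ × p₂|.
Here n̂_z ≈ +0.439; the vertex latitude is φ_max = arccos|n̂_z| ≈ 63.9°.
Check via Clairaut: cos φ_max = |cos φ₁| · sin C = cos(62.0°)·sin(69.3°) ≈ 0.439, again giving ≈ 63.9°.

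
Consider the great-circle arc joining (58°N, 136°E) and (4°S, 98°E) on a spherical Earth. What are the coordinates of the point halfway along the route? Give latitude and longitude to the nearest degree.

≈ (28°N, 111°E)

Write both endpoints as unit vectors p₁, p₂ with components (cos φ cos λ, cos φ sin λ, sin φ).
The central angle between the endpoints is δ = arccos(p₁·p₂) ≈ 1.205 rad (69.1°).
Interpolate at f = 1/2 with slerp weights a = sin((1−f)δ)/sin δ ≈ 0.607, b = sin(fδ)/sin δ ≈ 0.607.
p = a·p₁ + b·p₂ ≈ (-0.316, 0.823, 0.472); φ = arcsin(p_z) ≈ 28.19°, λ = atan2(p_y, p_x) ≈ 110.98°.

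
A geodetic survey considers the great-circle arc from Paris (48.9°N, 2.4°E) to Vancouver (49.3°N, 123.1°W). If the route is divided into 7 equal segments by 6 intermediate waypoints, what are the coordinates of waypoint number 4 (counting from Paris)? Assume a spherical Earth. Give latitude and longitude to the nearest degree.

Convert each endpoint to a unit vector on the sphere (x = cos φ cos λ, y = cos φ sin λ, z = sin φ).
The central angle between the endpoints is δ = arccos(p₁·p₂) ≈ 1.243 rad (71.2°).
Interpolate at f = 4/7 with slerp weights a = sin((1−f)δ)/sin δ ≈ 0.536, b = sin(fδ)/sin δ ≈ 0.689.
p = a·p₁ + b·p₂ ≈ (0.107, -0.361, 0.926); φ = arcsin(p_z) ≈ 67.86°, λ = atan2(p_y, p_x) ≈ -73.50°.

≈ (68°N, 74°W)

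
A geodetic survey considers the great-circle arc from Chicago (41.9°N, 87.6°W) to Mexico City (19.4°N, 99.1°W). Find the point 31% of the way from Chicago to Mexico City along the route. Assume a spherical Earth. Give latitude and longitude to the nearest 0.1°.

≈ 35.0°N, 91.8°W

Write both endpoints as unit vectors p₁, p₂ with components (cos φ cos λ, cos φ sin λ, sin φ).
The central angle between the endpoints is δ = arccos(p₁·p₂) ≈ 0.428 rad (24.5°).
Interpolate at f = 0.31 with slerp weights a = sin((1−f)δ)/sin δ ≈ 0.701, b = sin(fδ)/sin δ ≈ 0.319.
p = a·p₁ + b·p₂ ≈ (-0.026, -0.818, 0.574); φ = arcsin(p_z) ≈ 35.04°, λ = atan2(p_y, p_x) ≈ -91.80°.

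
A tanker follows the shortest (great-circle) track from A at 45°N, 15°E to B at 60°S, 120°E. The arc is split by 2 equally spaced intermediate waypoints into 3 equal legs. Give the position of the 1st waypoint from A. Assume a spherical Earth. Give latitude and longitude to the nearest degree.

Convert each endpoint to a unit vector on the sphere (x = cos φ cos λ, y = cos φ sin λ, z = sin φ).
The central angle between the endpoints is δ = arccos(p₁·p₂) ≈ 2.352 rad (134.7°).
Interpolate at f = 1/3 with slerp weights a = sin((1−f)δ)/sin δ ≈ 1.408, b = sin(fδ)/sin δ ≈ 0.994.
p = a·p₁ + b·p₂ ≈ (0.713, 0.688, 0.135); φ = arcsin(p_z) ≈ 7.74°, λ = atan2(p_y, p_x) ≈ 43.98°.

≈ 8°N, 44°E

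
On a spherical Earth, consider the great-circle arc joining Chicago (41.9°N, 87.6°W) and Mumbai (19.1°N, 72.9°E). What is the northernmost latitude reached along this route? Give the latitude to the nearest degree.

≈ 75°N

The great circle lies in the plane with unit normal n̂ = (p₁ × p₂)/|p₁ × p₂|.
Here n̂_z ≈ +0.262; the vertex latitude is φ_max = arccos|n̂_z| ≈ 74.8°.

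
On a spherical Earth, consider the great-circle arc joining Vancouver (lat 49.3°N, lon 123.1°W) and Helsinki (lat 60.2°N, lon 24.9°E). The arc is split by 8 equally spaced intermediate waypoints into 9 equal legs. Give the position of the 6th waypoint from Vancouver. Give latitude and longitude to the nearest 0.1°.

≈ lat 78.0°N, lon 18.5°W

Write both endpoints as unit vectors p₁, p₂ with components (cos φ cos λ, cos φ sin λ, sin φ).
The central angle between the endpoints is δ = arccos(p₁·p₂) ≈ 1.178 rad (67.5°).
Interpolate at f = 6/9 with slerp weights a = sin((1−f)δ)/sin δ ≈ 0.414, b = sin(fδ)/sin δ ≈ 0.765.
p = a·p₁ + b·p₂ ≈ (0.197, -0.066, 0.978); φ = arcsin(p_z) ≈ 77.98°, λ = atan2(p_y, p_x) ≈ -18.51°.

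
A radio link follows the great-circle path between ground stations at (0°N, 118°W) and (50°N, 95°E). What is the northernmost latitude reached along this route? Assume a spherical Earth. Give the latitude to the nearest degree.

The great circle lies in the plane with unit normal n̂ = (p₁ × p₂)/|p₁ × p₂|.
Here n̂_z ≈ -0.416; the vertex latitude is φ_max = arccos|n̂_z| ≈ 65.4°.
Check via Clairaut: cos φ_max = |cos φ₁| · sin C = cos(0.0°)·sin(24.6°) ≈ 0.416, again giving ≈ 65.4°.

≈ 65°N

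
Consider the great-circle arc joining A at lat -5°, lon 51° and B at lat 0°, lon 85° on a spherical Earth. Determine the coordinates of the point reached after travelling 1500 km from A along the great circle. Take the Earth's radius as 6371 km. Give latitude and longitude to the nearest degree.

Write both endpoints as unit vectors p₁, p₂ with components (cos φ cos λ, cos φ sin λ, sin φ).
The central angle between the endpoints is δ = arccos(p₁·p₂) ≈ 0.599 rad (34.3°). The total great-circle distance is δ·R ≈ 0.599 × 6371 ≈ 3816 km, so the target fraction is f = 1500/3816 ≈ 0.393.
Interpolate at f ≈ 0.393 with slerp weights a = sin((1−f)δ)/sin δ ≈ 0.631, b = sin(fδ)/sin δ ≈ 0.414.
p = a·p₁ + b·p₂ ≈ (0.431, 0.900, -0.055); φ = arcsin(p_z) ≈ -3.15°, λ = atan2(p_y, p_x) ≈ 64.40°.

≈ lat -3°, lon 64°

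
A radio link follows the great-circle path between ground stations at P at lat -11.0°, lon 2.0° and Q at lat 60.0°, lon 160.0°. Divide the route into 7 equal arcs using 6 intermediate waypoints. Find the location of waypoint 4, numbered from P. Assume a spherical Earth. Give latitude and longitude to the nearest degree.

Write both endpoints as unit vectors p₁, p₂ with components (cos φ cos λ, cos φ sin λ, sin φ).
The central angle between the endpoints is δ = arccos(p₁·p₂) ≈ 2.240 rad (128.3°).
Interpolate at f = 4/7 with slerp weights a = sin((1−f)δ)/sin δ ≈ 1.044, b = sin(fδ)/sin δ ≈ 1.221.
p = a·p₁ + b·p₂ ≈ (0.451, 0.245, 0.858); φ = arcsin(p_z) ≈ 59.15°, λ = atan2(p_y, p_x) ≈ 28.49°.

≈ lat 59°, lon 28°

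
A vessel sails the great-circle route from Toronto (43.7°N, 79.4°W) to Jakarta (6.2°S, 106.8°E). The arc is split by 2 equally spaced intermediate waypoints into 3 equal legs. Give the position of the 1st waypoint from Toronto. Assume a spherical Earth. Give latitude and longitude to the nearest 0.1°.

≈ (82.6°N, 174.2°W)

Convert each endpoint to a unit vector on the sphere (x = cos φ cos λ, y = cos φ sin λ, z = sin φ).
The central angle between the endpoints is δ = arccos(p₁·p₂) ≈ 2.480 rad (142.1°).
Interpolate at f = 1/3 with slerp weights a = sin((1−f)δ)/sin δ ≈ 1.623, b = sin(fδ)/sin δ ≈ 1.198.
p = a·p₁ + b·p₂ ≈ (-0.128, -0.013, 0.992); φ = arcsin(p_z) ≈ 82.58°, λ = atan2(p_y, p_x) ≈ -174.21°.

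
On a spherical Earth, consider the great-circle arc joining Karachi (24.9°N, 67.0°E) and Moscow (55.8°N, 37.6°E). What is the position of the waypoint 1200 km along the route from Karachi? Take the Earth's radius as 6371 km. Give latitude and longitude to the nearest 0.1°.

≈ 34.4°N, 61.1°E

The haversine formula gives a central angle δ ≈ 0.656 rad (37.6°) between the endpoints. The total great-circle distance is δ·R ≈ 0.656 × 6371 ≈ 4180 km, so the target fraction is f = 1200/4180 ≈ 0.287.
Interpolate at f ≈ 0.287 with slerp weights a = sin((1−f)δ)/sin δ ≈ 0.739, b = sin(fδ)/sin δ ≈ 0.307.
p = a·p₁ + b·p₂ ≈ (0.399, 0.722, 0.565); φ = arcsin(p_z) ≈ 34.41°, λ = atan2(p_y, p_x) ≈ 61.11°.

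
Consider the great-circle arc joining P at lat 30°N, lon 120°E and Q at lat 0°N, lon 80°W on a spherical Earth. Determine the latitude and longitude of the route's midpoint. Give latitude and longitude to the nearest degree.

≈ lat 55°N, lon 138°W

Write both endpoints as unit vectors p₁, p₂ with components (cos φ cos λ, cos φ sin λ, sin φ).
The central angle between the endpoints is δ = arccos(p₁·p₂) ≈ 2.521 rad (144.5°).
Interpolate at f = 1/2 with slerp weights a = sin((1−f)δ)/sin δ ≈ 1.639, b = sin(fδ)/sin δ ≈ 1.639.
p = a·p₁ + b·p₂ ≈ (-0.425, -0.385, 0.819); φ = arcsin(p_z) ≈ 55.02°, λ = atan2(p_y, p_x) ≈ -137.84°.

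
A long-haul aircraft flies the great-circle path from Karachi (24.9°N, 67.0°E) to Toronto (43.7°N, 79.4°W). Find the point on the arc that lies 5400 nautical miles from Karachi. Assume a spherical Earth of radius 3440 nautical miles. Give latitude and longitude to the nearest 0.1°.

The haversine formula gives a central angle δ ≈ 1.829 rad (104.8°) between the endpoints. The total great-circle distance is δ·R ≈ 1.829 × 3440 ≈ 6292 nmi, so the target fraction is f = 5400/6292 ≈ 0.858.
Interpolate at f ≈ 0.858 with slerp weights a = sin((1−f)δ)/sin δ ≈ 0.265, b = sin(fδ)/sin δ ≈ 1.034.
p = a·p₁ + b·p₂ ≈ (0.232, -0.514, 0.826); φ = arcsin(p_z) ≈ 55.71°, λ = atan2(p_y, p_x) ≈ -65.74°.

≈ 55.7°N, 65.7°W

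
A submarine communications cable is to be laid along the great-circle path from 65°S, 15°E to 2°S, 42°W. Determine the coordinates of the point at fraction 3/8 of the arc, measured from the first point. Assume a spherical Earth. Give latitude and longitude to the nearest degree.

≈ 45°S, 20°W

The haversine formula gives a central angle δ ≈ 1.306 rad (74.8°) between the endpoints.
Interpolate at f = 3/8 with slerp weights a = sin((1−f)δ)/sin δ ≈ 0.755, b = sin(fδ)/sin δ ≈ 0.487.
p = a·p₁ + b·p₂ ≈ (0.670, -0.243, -0.701); φ = arcsin(p_z) ≈ -44.52°, λ = atan2(p_y, p_x) ≈ -19.96°.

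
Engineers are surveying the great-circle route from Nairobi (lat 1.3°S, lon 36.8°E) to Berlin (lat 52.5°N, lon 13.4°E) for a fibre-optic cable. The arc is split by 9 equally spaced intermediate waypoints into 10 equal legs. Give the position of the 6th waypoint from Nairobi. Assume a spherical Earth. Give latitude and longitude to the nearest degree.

≈ lat 31°N, lon 26°E

Convert each endpoint to a unit vector on the sphere (x = cos φ cos λ, y = cos φ sin λ, z = sin φ).
The central angle between the endpoints is δ = arccos(p₁·p₂) ≈ 1.000 rad (57.3°).
Interpolate at f = 6/10 with slerp weights a = sin((1−f)δ)/sin δ ≈ 0.463, b = sin(fδ)/sin δ ≈ 0.671.
p = a·p₁ + b·p₂ ≈ (0.768, 0.372, 0.522); φ = arcsin(p_z) ≈ 31.45°, λ = atan2(p_y, p_x) ≈ 25.84°.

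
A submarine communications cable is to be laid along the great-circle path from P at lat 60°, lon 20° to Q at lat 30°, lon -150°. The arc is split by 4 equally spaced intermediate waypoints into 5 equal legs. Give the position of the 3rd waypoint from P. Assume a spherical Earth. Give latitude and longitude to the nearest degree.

≈ lat 66°, lon -143°

Convert each endpoint to a unit vector on the sphere (x = cos φ cos λ, y = cos φ sin λ, z = sin φ).
The central angle between the endpoints is δ = arccos(p₁·p₂) ≈ 1.564 rad (89.6°).
Interpolate at f = 3/5 with slerp weights a = sin((1−f)δ)/sin δ ≈ 0.586, b = sin(fδ)/sin δ ≈ 0.807.
p = a·p₁ + b·p₂ ≈ (-0.330, -0.249, 0.911); φ = arcsin(p_z) ≈ 65.58°, λ = atan2(p_y, p_x) ≈ -142.93°.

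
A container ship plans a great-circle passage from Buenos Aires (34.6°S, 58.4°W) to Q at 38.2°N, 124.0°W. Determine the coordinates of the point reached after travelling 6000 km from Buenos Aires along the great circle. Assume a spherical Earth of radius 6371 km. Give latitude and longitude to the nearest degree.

≈ 7°N, 94°W

Convert each endpoint to a unit vector on the sphere (x = cos φ cos λ, y = cos φ sin λ, z = sin φ).
The central angle between the endpoints is δ = arccos(p₁·p₂) ≈ 1.655 rad (94.8°). The total great-circle distance is δ·R ≈ 1.655 × 6371 ≈ 10543 km, so the target fraction is f = 6000/10543 ≈ 0.569.
Interpolate at f ≈ 0.569 with slerp weights a = sin((1−f)δ)/sin δ ≈ 0.656, b = sin(fδ)/sin δ ≈ 0.811.
p = a·p₁ + b·p₂ ≈ (-0.073, -0.989, 0.129); φ = arcsin(p_z) ≈ 7.41°, λ = atan2(p_y, p_x) ≈ -94.25°.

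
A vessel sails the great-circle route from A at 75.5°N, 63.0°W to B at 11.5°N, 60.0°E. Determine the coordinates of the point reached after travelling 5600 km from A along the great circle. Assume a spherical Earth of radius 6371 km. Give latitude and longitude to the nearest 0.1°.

Write both endpoints as unit vectors p₁, p₂ with components (cos φ cos λ, cos φ sin λ, sin φ).
The central angle between the endpoints is δ = arccos(p₁·p₂) ≈ 1.511 rad (86.6°). The total great-circle distance is δ·R ≈ 1.511 × 6371 ≈ 9629 km, so the target fraction is f = 5600/9629 ≈ 0.582.
Interpolate at f ≈ 0.582 with slerp weights a = sin((1−f)δ)/sin δ ≈ 0.592, b = sin(fδ)/sin δ ≈ 0.771.
p = a·p₁ + b·p₂ ≈ (0.445, 0.523, 0.727); φ = arcsin(p_z) ≈ 46.64°, λ = atan2(p_y, p_x) ≈ 49.57°.

≈ 46.6°N, 49.6°E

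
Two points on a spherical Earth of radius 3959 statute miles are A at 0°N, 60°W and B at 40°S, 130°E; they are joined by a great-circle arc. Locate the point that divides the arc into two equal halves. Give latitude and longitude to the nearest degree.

≈ 67°S, 88°W

From cos δ = sin φ₁ sin φ₂ + cos φ₁ cos φ₂ cos Δλ, the central angle is δ ≈ 2.426 rad (139.0°).
Interpolate at f = 1/2 with slerp weights a = sin((1−f)δ)/sin δ ≈ 1.427, b = sin(fδ)/sin δ ≈ 1.427.
p = a·p₁ + b·p₂ ≈ (0.011, -0.398, -0.917); φ = arcsin(p_z) ≈ -66.51°, λ = atan2(p_y, p_x) ≈ -88.44°.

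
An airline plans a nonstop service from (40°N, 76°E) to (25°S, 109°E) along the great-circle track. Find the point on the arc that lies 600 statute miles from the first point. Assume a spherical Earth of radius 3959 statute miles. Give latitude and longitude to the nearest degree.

≈ (32°N, 81°E)

The haversine formula gives a central angle δ ≈ 1.255 rad (71.9°) between the endpoints. The total great-circle distance is δ·R ≈ 1.255 × 3959 ≈ 4968 mi, so the target fraction is f = 600/4968 ≈ 0.121.
Interpolate at f ≈ 0.121 with slerp weights a = sin((1−f)δ)/sin δ ≈ 0.939, b = sin(fδ)/sin δ ≈ 0.159.
p = a·p₁ + b·p₂ ≈ (0.127, 0.834, 0.537); φ = arcsin(p_z) ≈ 32.45°, λ = atan2(p_y, p_x) ≈ 81.33°.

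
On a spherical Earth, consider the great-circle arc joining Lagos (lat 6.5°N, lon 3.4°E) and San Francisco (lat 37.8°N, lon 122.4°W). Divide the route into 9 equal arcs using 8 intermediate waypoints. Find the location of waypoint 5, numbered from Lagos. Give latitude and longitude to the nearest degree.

Write both endpoints as unit vectors p₁, p₂ with components (cos φ cos λ, cos φ sin λ, sin φ).
The central angle between the endpoints is δ = arccos(p₁·p₂) ≈ 1.971 rad (112.9°).
Interpolate at f = 5/9 with slerp weights a = sin((1−f)δ)/sin δ ≈ 0.834, b = sin(fδ)/sin δ ≈ 0.965.
p = a·p₁ + b·p₂ ≈ (0.419, -0.595, 0.686); φ = arcsin(p_z) ≈ 43.32°, λ = atan2(p_y, p_x) ≈ -54.86°.

≈ lat 43°N, lon 55°W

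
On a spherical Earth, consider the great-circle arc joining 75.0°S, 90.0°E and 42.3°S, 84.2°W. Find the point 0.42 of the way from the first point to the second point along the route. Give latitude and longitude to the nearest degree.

≈ 79°S, 79°W

Write both endpoints as unit vectors p₁, p₂ with components (cos φ cos λ, cos φ sin λ, sin φ).
The central angle between the endpoints is δ = arccos(p₁·p₂) ≈ 1.093 rad (62.6°).
Interpolate at f = 0.42 with slerp weights a = sin((1−f)δ)/sin δ ≈ 0.667, b = sin(fδ)/sin δ ≈ 0.499.
p = a·p₁ + b·p₂ ≈ (0.037, -0.195, -0.980); φ = arcsin(p_z) ≈ -78.57°, λ = atan2(p_y, p_x) ≈ -79.15°.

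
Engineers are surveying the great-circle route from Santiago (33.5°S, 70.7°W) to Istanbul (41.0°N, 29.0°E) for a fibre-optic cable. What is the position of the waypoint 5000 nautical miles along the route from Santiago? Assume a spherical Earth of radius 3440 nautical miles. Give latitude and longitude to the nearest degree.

≈ 22°N, 6°W

Convert each endpoint to a unit vector on the sphere (x = cos φ cos λ, y = cos φ sin λ, z = sin φ).
The central angle between the endpoints is δ = arccos(p₁·p₂) ≈ 2.058 rad (117.9°). The total great-circle distance is δ·R ≈ 2.058 × 3440 ≈ 7079 nmi, so the target fraction is f = 5000/7079 ≈ 0.706.
Interpolate at f ≈ 0.706 with slerp weights a = sin((1−f)δ)/sin δ ≈ 0.643, b = sin(fδ)/sin δ ≈ 1.124.
p = a·p₁ + b·p₂ ≈ (0.919, -0.095, 0.382); φ = arcsin(p_z) ≈ 22.48°, λ = atan2(p_y, p_x) ≈ -5.90°.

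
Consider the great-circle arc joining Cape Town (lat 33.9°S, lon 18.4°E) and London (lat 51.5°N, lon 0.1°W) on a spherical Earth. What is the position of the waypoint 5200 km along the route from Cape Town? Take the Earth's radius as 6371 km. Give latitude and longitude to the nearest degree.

Convert each endpoint to a unit vector on the sphere (x = cos φ cos λ, y = cos φ sin λ, z = sin φ).
The central angle between the endpoints is δ = arccos(p₁·p₂) ≈ 1.517 rad (86.9°). The total great-circle distance is δ·R ≈ 1.517 × 6371 ≈ 9667 km, so the target fraction is f = 5200/9667 ≈ 0.538.
Interpolate at f ≈ 0.538 with slerp weights a = sin((1−f)δ)/sin δ ≈ 0.646, b = sin(fδ)/sin δ ≈ 0.730.
p = a·p₁ + b·p₂ ≈ (0.963, 0.168, 0.211); φ = arcsin(p_z) ≈ 12.16°, λ = atan2(p_y, p_x) ≈ 9.92°.

≈ lat 12°N, lon 10°E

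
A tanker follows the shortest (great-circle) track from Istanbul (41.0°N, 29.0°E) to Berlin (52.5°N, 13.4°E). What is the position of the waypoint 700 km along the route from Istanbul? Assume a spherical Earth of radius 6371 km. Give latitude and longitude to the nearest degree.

≈ (46°N, 24°E)

The haversine formula gives a central angle δ ≈ 0.273 rad (15.6°) between the endpoints. The total great-circle distance is δ·R ≈ 0.273 × 6371 ≈ 1738 km, so the target fraction is f = 700/1738 ≈ 0.403.
Interpolate at f ≈ 0.403 with slerp weights a = sin((1−f)δ)/sin δ ≈ 0.602, b = sin(fδ)/sin δ ≈ 0.407.
p = a·p₁ + b·p₂ ≈ (0.638, 0.278, 0.718); φ = arcsin(p_z) ≈ 45.88°, λ = atan2(p_y, p_x) ≈ 23.51°.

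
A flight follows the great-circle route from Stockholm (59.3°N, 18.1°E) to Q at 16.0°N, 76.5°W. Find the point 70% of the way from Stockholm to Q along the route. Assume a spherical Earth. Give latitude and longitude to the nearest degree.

The haversine formula gives a central angle δ ≈ 1.372 rad (78.6°) between the endpoints.
Interpolate at f = 0.70 with slerp weights a = sin((1−f)δ)/sin δ ≈ 0.408, b = sin(fδ)/sin δ ≈ 0.836.
p = a·p₁ + b·p₂ ≈ (0.386, -0.717, 0.581); φ = arcsin(p_z) ≈ 35.54°, λ = atan2(p_y, p_x) ≈ -61.71°.

≈ 36°N, 62°W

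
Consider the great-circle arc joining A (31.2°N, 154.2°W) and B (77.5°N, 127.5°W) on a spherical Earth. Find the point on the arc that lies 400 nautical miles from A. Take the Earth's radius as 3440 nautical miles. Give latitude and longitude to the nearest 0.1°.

≈ (37.8°N, 153.1°W)

The haversine formula gives a central angle δ ≈ 0.835 rad (47.8°) between the endpoints. The total great-circle distance is δ·R ≈ 0.835 × 3440 ≈ 2873 nmi, so the target fraction is f = 400/2873 ≈ 0.139.
Interpolate at f ≈ 0.139 with slerp weights a = sin((1−f)δ)/sin δ ≈ 0.888, b = sin(fδ)/sin δ ≈ 0.156.
p = a·p₁ + b·p₂ ≈ (-0.705, -0.358, 0.613); φ = arcsin(p_z) ≈ 37.80°, λ = atan2(p_y, p_x) ≈ -153.10°.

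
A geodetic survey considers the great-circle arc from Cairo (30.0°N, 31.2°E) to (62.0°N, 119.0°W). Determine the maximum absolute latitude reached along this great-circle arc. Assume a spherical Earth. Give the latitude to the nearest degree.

≈ 78°N

The great circle lies in the plane with unit normal n̂ = (p₁ × p₂)/|p₁ × p₂|.
Here n̂_z ≈ -0.203; the vertex latitude is φ_max = arccos|n̂_z| ≈ 78.3°.
Check via Clairaut: cos φ_max = |cos φ₁| · sin C = cos(30.0°)·sin(13.5°) ≈ 0.203, again giving ≈ 78.3°.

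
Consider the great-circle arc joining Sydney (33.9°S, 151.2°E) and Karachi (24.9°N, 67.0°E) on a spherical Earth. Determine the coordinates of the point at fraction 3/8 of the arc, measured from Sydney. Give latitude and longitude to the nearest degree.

Write both endpoints as unit vectors p₁, p₂ with components (cos φ cos λ, cos φ sin λ, sin φ).
The central angle between the endpoints is δ = arccos(p₁·p₂) ≈ 1.730 rad (99.1°).
Interpolate at f = 3/8 with slerp weights a = sin((1−f)δ)/sin δ ≈ 0.894, b = sin(fδ)/sin δ ≈ 0.612.
p = a·p₁ + b·p₂ ≈ (-0.433, 0.868, -0.241); φ = arcsin(p_z) ≈ -13.94°, λ = atan2(p_y, p_x) ≈ 116.52°.

≈ 14°S, 117°E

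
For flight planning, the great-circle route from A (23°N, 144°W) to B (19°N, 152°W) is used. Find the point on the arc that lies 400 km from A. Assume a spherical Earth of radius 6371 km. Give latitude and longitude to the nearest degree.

≈ (21°N, 147°W)

From cos δ = sin φ₁ sin φ₂ + cos φ₁ cos φ₂ cos Δλ, the central angle is δ ≈ 0.148 rad (8.5°). The total great-circle distance is δ·R ≈ 0.148 × 6371 ≈ 942 km, so the target fraction is f = 400/942 ≈ 0.425.
Interpolate at f ≈ 0.425 with slerp weights a = sin((1−f)δ)/sin δ ≈ 0.577, b = sin(fδ)/sin δ ≈ 0.426.
p = a·p₁ + b·p₂ ≈ (-0.785, -0.501, 0.364); φ = arcsin(p_z) ≈ 21.35°, λ = atan2(p_y, p_x) ≈ -147.45°.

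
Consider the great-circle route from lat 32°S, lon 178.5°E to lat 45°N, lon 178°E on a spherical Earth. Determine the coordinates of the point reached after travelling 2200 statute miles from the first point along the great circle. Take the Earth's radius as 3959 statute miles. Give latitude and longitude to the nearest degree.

Convert each endpoint to a unit vector on the sphere (x = cos φ cos λ, y = cos φ sin λ, z = sin φ).
The central angle between the endpoints is δ = arccos(p₁·p₂) ≈ 1.344 rad (77.0°). The total great-circle distance is δ·R ≈ 1.344 × 3959 ≈ 5321 mi, so the target fraction is f = 2200/5321 ≈ 0.413.
Interpolate at f ≈ 0.413 with slerp weights a = sin((1−f)δ)/sin δ ≈ 0.728, b = sin(fδ)/sin δ ≈ 0.541.
p = a·p₁ + b·p₂ ≈ (-1.000, 0.030, -0.003); φ = arcsin(p_z) ≈ -0.16°, λ = atan2(p_y, p_x) ≈ 178.31°.

≈ lat 0°N, lon 178°E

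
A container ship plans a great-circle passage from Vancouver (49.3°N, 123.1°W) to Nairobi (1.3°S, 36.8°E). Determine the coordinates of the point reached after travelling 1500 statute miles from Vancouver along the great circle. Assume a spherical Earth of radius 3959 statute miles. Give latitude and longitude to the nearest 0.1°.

≈ 67.0°N, 98.3°W

From cos δ = sin φ₁ sin φ₂ + cos φ₁ cos φ₂ cos Δλ, the central angle is δ ≈ 2.252 rad (129.0°). The total great-circle distance is δ·R ≈ 2.252 × 3959 ≈ 8914 mi, so the target fraction is f = 1500/8914 ≈ 0.168.
Interpolate at f ≈ 0.168 with slerp weights a = sin((1−f)δ)/sin δ ≈ 1.229, b = sin(fδ)/sin δ ≈ 0.476.
p = a·p₁ + b·p₂ ≈ (-0.056, -0.386, 0.921); φ = arcsin(p_z) ≈ 67.03°, λ = atan2(p_y, p_x) ≈ -98.32°.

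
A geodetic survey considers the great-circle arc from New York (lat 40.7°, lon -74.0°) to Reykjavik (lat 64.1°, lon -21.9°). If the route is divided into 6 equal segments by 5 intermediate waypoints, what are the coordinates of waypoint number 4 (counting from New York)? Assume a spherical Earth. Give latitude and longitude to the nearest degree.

Convert each endpoint to a unit vector on the sphere (x = cos φ cos λ, y = cos φ sin λ, z = sin φ).
The central angle between the endpoints is δ = arccos(p₁·p₂) ≈ 0.660 rad (37.8°).
Interpolate at f = 4/6 with slerp weights a = sin((1−f)δ)/sin δ ≈ 0.356, b = sin(fδ)/sin δ ≈ 0.695.
p = a·p₁ + b·p₂ ≈ (0.356, -0.373, 0.857); φ = arcsin(p_z) ≈ 58.98°, λ = atan2(p_y, p_x) ≈ -46.31°.

≈ lat 59°, lon -46°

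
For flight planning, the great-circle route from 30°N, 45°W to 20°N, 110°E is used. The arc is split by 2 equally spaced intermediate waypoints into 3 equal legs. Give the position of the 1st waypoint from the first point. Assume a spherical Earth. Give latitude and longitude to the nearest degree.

From cos δ = sin φ₁ sin φ₂ + cos φ₁ cos φ₂ cos Δλ, the central angle is δ ≈ 2.173 rad (124.5°).
Interpolate at f = 1/3 with slerp weights a = sin((1−f)δ)/sin δ ≈ 1.205, b = sin(fδ)/sin δ ≈ 0.804.
p = a·p₁ + b·p₂ ≈ (0.479, -0.028, 0.877); φ = arcsin(p_z) ≈ 61.32°, λ = atan2(p_y, p_x) ≈ -3.29°.

≈ 61°N, 3°W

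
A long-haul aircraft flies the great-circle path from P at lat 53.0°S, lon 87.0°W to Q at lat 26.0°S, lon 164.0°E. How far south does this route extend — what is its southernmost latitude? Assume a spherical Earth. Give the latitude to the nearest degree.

The great circle lies in the plane with unit normal n̂ = (p₁ × p₂)/|p₁ × p₂|.
Here n̂_z ≈ -0.519; the vertex latitude is φ_max = arccos|n̂_z| ≈ 58.7°.
Check via Clairaut: cos φ_max = |cos φ₁| · sin C = cos(53.0°)·sin(120.3°) ≈ 0.519, again giving ≈ 58.7°.

≈ 59°S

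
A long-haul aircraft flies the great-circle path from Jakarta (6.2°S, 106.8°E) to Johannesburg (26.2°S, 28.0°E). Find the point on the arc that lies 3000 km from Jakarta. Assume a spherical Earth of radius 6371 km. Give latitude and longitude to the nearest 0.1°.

≈ 16.9°S, 81.5°E

Convert each endpoint to a unit vector on the sphere (x = cos φ cos λ, y = cos φ sin λ, z = sin φ).
The central angle between the endpoints is δ = arccos(p₁·p₂) ≈ 1.348 rad (77.2°). The total great-circle distance is δ·R ≈ 1.348 × 6371 ≈ 8588 km, so the target fraction is f = 3000/8588 ≈ 0.349.
Interpolate at f ≈ 0.349 with slerp weights a = sin((1−f)δ)/sin δ ≈ 0.788, b = sin(fδ)/sin δ ≈ 0.465.
p = a·p₁ + b·p₂ ≈ (0.142, 0.946, -0.291); φ = arcsin(p_z) ≈ -16.89°, λ = atan2(p_y, p_x) ≈ 81.47°.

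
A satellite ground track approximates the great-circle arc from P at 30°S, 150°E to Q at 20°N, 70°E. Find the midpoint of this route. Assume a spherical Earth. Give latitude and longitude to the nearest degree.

≈ 7°S, 108°E

Convert each endpoint to a unit vector on the sphere (x = cos φ cos λ, y = cos φ sin λ, z = sin φ).
The central angle between the endpoints is δ = arccos(p₁·p₂) ≈ 1.600 rad (91.7°).
Interpolate at f = 1/2 with slerp weights a = sin((1−f)δ)/sin δ ≈ 0.718, b = sin(fδ)/sin δ ≈ 0.718.
p = a·p₁ + b·p₂ ≈ (-0.308, 0.945, -0.113); φ = arcsin(p_z) ≈ -6.51°, λ = atan2(p_y, p_x) ≈ 108.04°.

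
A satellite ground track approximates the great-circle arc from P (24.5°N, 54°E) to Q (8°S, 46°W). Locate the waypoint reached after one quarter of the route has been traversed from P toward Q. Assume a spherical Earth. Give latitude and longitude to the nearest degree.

≈ (21°N, 27°E)

The haversine formula gives a central angle δ ≈ 1.787 rad (102.4°) between the endpoints.
Interpolate at f = 1/4 with slerp weights a = sin((1−f)δ)/sin δ ≈ 0.997, b = sin(fδ)/sin δ ≈ 0.442.
p = a·p₁ + b·p₂ ≈ (0.837, 0.419, 0.352); φ = arcsin(p_z) ≈ 20.59°, λ = atan2(p_y, p_x) ≈ 26.57°.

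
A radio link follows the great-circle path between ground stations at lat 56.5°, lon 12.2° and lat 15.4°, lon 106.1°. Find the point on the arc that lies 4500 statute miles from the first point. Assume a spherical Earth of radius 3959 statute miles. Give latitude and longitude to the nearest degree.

≈ lat 27°, lon 97°

From cos δ = sin φ₁ sin φ₂ + cos φ₁ cos φ₂ cos Δλ, the central angle is δ ≈ 1.384 rad (79.3°). The total great-circle distance is δ·R ≈ 1.384 × 3959 ≈ 5481 mi, so the target fraction is f = 4500/5481 ≈ 0.821.
Interpolate at f ≈ 0.821 with slerp weights a = sin((1−f)δ)/sin δ ≈ 0.250, b = sin(fδ)/sin δ ≈ 0.923.
p = a·p₁ + b·p₂ ≈ (-0.112, 0.884, 0.453); φ = arcsin(p_z) ≈ 26.96°, λ = atan2(p_y, p_x) ≈ 97.23°.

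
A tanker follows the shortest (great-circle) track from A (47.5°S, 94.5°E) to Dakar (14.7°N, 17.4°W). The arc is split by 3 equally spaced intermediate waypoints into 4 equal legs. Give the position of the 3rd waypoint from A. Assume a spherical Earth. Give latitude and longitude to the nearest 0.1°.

Convert each endpoint to a unit vector on the sphere (x = cos φ cos λ, y = cos φ sin λ, z = sin φ).
The central angle between the endpoints is δ = arccos(p₁·p₂) ≈ 2.016 rad (115.5°).
Interpolate at f = 3/4 with slerp weights a = sin((1−f)δ)/sin δ ≈ 0.535, b = sin(fδ)/sin δ ≈ 1.106.
p = a·p₁ + b·p₂ ≈ (0.993, 0.040, -0.114); φ = arcsin(p_z) ≈ -6.54°, λ = atan2(p_y, p_x) ≈ 2.34°.

≈ (6.5°S, 2.3°E)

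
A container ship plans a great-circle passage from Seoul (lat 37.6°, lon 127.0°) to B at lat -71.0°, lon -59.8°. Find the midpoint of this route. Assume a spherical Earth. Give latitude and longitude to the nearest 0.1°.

≈ lat -35.5°, lon 131.7°

Write both endpoints as unit vectors p₁, p₂ with components (cos φ cos λ, cos φ sin λ, sin φ).
The central angle between the endpoints is δ = arccos(p₁·p₂) ≈ 2.555 rad (146.4°).
Interpolate at f = 1/2 with slerp weights a = sin((1−f)δ)/sin δ ≈ 1.730, b = sin(fδ)/sin δ ≈ 1.730.
p = a·p₁ + b·p₂ ≈ (-0.542, 0.608, -0.580); φ = arcsin(p_z) ≈ -35.48°, λ = atan2(p_y, p_x) ≈ 131.70°.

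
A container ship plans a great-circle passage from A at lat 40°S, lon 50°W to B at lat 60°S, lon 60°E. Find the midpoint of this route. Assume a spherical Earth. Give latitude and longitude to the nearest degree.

≈ lat 63°S, lon 12°W

Write both endpoints as unit vectors p₁, p₂ with components (cos φ cos λ, cos φ sin λ, sin φ).
The central angle between the endpoints is δ = arccos(p₁·p₂) ≈ 1.131 rad (64.8°).
Interpolate at f = 1/2 with slerp weights a = sin((1−f)δ)/sin δ ≈ 0.592, b = sin(fδ)/sin δ ≈ 0.592.
p = a·p₁ + b·p₂ ≈ (0.440, -0.091, -0.894); φ = arcsin(p_z) ≈ -63.32°, λ = atan2(p_y, p_x) ≈ -11.70°.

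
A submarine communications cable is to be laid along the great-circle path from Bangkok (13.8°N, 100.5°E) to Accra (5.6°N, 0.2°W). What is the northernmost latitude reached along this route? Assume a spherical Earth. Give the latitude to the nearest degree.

≈ 16°N

The great circle lies in the plane with unit normal n̂ = (p₁ × p₂)/|p₁ × p₂|.
Here n̂_z ≈ -0.961; the vertex latitude is φ_max = arccos|n̂_z| ≈ 16.0°.
Check via Clairaut: cos φ_max = |cos φ₁| · sin C = cos(13.8°)·sin(81.9°) ≈ 0.961, again giving ≈ 16.0°.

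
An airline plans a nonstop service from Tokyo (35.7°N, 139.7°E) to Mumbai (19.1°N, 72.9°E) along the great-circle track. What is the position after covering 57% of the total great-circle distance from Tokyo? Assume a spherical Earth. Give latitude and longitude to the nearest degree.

≈ 30°N, 99°E

From cos δ = sin φ₁ sin φ₂ + cos φ₁ cos φ₂ cos Δλ, the central angle is δ ≈ 1.055 rad (60.4°).
Interpolate at f = 0.57 with slerp weights a = sin((1−f)δ)/sin δ ≈ 0.504, b = sin(fδ)/sin δ ≈ 0.650.
p = a·p₁ + b·p₂ ≈ (-0.131, 0.852, 0.507); φ = arcsin(p_z) ≈ 30.45°, λ = atan2(p_y, p_x) ≈ 98.76°.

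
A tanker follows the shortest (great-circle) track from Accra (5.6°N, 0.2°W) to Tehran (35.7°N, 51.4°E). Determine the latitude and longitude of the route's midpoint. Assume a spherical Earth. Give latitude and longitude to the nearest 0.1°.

≈ 22.7°N, 22.8°E

From cos δ = sin φ₁ sin φ₂ + cos φ₁ cos φ₂ cos Δλ, the central angle is δ ≈ 0.978 rad (56.0°).
Interpolate at f = 1/2 with slerp weights a = sin((1−f)δ)/sin δ ≈ 0.566, b = sin(fδ)/sin δ ≈ 0.566.
p = a·p₁ + b·p₂ ≈ (0.851, 0.357, 0.386); φ = arcsin(p_z) ≈ 22.69°, λ = atan2(p_y, p_x) ≈ 22.80°.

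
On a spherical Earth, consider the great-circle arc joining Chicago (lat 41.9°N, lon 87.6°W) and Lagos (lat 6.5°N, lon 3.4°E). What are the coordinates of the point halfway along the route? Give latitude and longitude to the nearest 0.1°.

Write both endpoints as unit vectors p₁, p₂ with components (cos φ cos λ, cos φ sin λ, sin φ).
The central angle between the endpoints is δ = arccos(p₁·p₂) ≈ 1.508 rad (86.4°).
Interpolate at f = 1/2 with slerp weights a = sin((1−f)δ)/sin δ ≈ 0.686, b = sin(fδ)/sin δ ≈ 0.686.
p = a·p₁ + b·p₂ ≈ (0.702, -0.470, 0.536); φ = arcsin(p_z) ≈ 32.39°, λ = atan2(p_y, p_x) ≈ -33.80°.

≈ lat 32.4°N, lon 33.8°W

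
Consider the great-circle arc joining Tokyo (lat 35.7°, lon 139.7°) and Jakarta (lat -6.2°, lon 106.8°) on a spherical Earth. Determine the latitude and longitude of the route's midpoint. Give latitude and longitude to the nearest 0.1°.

≈ lat 15.3°, lon 121.5°

Write both endpoints as unit vectors p₁, p₂ with components (cos φ cos λ, cos φ sin λ, sin φ).
The central angle between the endpoints is δ = arccos(p₁·p₂) ≈ 0.909 rad (52.1°).
Interpolate at f = 1/2 with slerp weights a = sin((1−f)δ)/sin δ ≈ 0.556, b = sin(fδ)/sin δ ≈ 0.556.
p = a·p₁ + b·p₂ ≈ (-0.505, 0.822, 0.265); φ = arcsin(p_z) ≈ 15.34°, λ = atan2(p_y, p_x) ≈ 121.55°.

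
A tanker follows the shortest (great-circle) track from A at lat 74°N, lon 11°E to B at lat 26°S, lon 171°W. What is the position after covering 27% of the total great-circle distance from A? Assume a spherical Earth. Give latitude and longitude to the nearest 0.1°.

≈ lat 70.3°N, lon 173.2°W

From cos δ = sin φ₁ sin φ₂ + cos φ₁ cos φ₂ cos Δλ, the central angle is δ ≈ 2.304 rad (132.0°).
Interpolate at f = 0.27 with slerp weights a = sin((1−f)δ)/sin δ ≈ 1.337, b = sin(fδ)/sin δ ≈ 0.784.
p = a·p₁ + b·p₂ ≈ (-0.334, -0.040, 0.942); φ = arcsin(p_z) ≈ 70.34°, λ = atan2(p_y, p_x) ≈ -173.19°.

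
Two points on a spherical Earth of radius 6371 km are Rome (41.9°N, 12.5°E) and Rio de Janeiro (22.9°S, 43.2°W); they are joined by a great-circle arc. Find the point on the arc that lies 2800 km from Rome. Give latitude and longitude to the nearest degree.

Convert each endpoint to a unit vector on the sphere (x = cos φ cos λ, y = cos φ sin λ, z = sin φ).
The central angle between the endpoints is δ = arccos(p₁·p₂) ≈ 1.444 rad (82.7°). The total great-circle distance is δ·R ≈ 1.444 × 6371 ≈ 9199 km, so the target fraction is f = 2800/9199 ≈ 0.304.
Interpolate at f ≈ 0.304 with slerp weights a = sin((1−f)δ)/sin δ ≈ 0.851, b = sin(fδ)/sin δ ≈ 0.429.
p = a·p₁ + b·p₂ ≈ (0.906, -0.133, 0.401); φ = arcsin(p_z) ≈ 23.65°, λ = atan2(p_y, p_x) ≈ -8.38°.

≈ (24°N, 8°W)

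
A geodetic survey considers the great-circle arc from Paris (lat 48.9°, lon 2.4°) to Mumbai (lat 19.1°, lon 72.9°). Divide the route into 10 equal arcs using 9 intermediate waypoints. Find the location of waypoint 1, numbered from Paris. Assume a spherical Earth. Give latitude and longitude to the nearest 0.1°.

The haversine formula gives a central angle δ ≈ 1.100 rad (63.0°) between the endpoints.
Interpolate at f = 1/10 with slerp weights a = sin((1−f)δ)/sin δ ≈ 0.938, b = sin(fδ)/sin δ ≈ 0.123.
p = a·p₁ + b·p₂ ≈ (0.650, 0.137, 0.747); φ = arcsin(p_z) ≈ 48.35°, λ = atan2(p_y, p_x) ≈ 11.90°.

≈ lat 48.3°, lon 11.9°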